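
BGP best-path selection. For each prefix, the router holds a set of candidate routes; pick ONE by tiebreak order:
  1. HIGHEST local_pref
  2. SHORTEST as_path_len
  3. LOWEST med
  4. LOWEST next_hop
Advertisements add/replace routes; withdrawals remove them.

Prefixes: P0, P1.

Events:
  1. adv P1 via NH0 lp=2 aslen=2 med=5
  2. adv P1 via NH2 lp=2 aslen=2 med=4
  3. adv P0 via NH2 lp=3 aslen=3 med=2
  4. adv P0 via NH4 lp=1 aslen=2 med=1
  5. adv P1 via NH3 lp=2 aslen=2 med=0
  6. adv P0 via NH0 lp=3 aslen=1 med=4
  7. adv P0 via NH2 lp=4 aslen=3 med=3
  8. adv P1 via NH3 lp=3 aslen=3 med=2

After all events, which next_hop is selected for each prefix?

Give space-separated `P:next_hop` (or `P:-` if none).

Answer: P0:NH2 P1:NH3

Derivation:
Op 1: best P0=- P1=NH0
Op 2: best P0=- P1=NH2
Op 3: best P0=NH2 P1=NH2
Op 4: best P0=NH2 P1=NH2
Op 5: best P0=NH2 P1=NH3
Op 6: best P0=NH0 P1=NH3
Op 7: best P0=NH2 P1=NH3
Op 8: best P0=NH2 P1=NH3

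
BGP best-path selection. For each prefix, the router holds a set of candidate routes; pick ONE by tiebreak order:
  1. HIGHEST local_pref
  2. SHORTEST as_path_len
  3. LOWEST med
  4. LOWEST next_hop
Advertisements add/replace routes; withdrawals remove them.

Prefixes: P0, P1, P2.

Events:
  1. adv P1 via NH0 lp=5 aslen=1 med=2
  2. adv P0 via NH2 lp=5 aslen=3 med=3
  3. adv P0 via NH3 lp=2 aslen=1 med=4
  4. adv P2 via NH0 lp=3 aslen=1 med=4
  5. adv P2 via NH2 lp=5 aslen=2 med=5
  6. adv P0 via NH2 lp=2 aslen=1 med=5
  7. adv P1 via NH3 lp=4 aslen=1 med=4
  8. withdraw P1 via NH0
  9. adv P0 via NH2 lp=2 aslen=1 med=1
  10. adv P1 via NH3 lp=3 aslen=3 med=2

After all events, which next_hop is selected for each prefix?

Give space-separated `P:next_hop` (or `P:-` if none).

Op 1: best P0=- P1=NH0 P2=-
Op 2: best P0=NH2 P1=NH0 P2=-
Op 3: best P0=NH2 P1=NH0 P2=-
Op 4: best P0=NH2 P1=NH0 P2=NH0
Op 5: best P0=NH2 P1=NH0 P2=NH2
Op 6: best P0=NH3 P1=NH0 P2=NH2
Op 7: best P0=NH3 P1=NH0 P2=NH2
Op 8: best P0=NH3 P1=NH3 P2=NH2
Op 9: best P0=NH2 P1=NH3 P2=NH2
Op 10: best P0=NH2 P1=NH3 P2=NH2

Answer: P0:NH2 P1:NH3 P2:NH2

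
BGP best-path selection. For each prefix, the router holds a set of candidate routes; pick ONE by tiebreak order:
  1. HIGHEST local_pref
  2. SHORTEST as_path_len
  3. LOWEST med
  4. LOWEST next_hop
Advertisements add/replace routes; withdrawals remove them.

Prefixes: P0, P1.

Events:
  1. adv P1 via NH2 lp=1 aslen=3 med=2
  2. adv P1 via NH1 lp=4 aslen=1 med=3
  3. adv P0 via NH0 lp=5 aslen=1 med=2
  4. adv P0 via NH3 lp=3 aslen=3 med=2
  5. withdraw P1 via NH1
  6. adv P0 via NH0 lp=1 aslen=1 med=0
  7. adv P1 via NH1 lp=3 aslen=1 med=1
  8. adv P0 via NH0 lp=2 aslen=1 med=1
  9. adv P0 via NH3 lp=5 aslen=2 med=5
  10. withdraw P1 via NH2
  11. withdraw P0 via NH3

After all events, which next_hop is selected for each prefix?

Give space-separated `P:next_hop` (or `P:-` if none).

Answer: P0:NH0 P1:NH1

Derivation:
Op 1: best P0=- P1=NH2
Op 2: best P0=- P1=NH1
Op 3: best P0=NH0 P1=NH1
Op 4: best P0=NH0 P1=NH1
Op 5: best P0=NH0 P1=NH2
Op 6: best P0=NH3 P1=NH2
Op 7: best P0=NH3 P1=NH1
Op 8: best P0=NH3 P1=NH1
Op 9: best P0=NH3 P1=NH1
Op 10: best P0=NH3 P1=NH1
Op 11: best P0=NH0 P1=NH1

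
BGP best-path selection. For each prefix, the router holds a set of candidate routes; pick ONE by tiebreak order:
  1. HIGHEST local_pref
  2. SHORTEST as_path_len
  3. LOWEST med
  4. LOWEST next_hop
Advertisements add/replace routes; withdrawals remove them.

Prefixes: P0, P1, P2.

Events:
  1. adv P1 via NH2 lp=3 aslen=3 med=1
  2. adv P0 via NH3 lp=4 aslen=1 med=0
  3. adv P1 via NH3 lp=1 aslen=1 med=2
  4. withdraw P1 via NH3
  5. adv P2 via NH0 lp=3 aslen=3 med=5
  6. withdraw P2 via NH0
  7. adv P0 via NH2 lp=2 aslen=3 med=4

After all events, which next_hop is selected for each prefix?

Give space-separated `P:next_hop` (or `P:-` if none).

Op 1: best P0=- P1=NH2 P2=-
Op 2: best P0=NH3 P1=NH2 P2=-
Op 3: best P0=NH3 P1=NH2 P2=-
Op 4: best P0=NH3 P1=NH2 P2=-
Op 5: best P0=NH3 P1=NH2 P2=NH0
Op 6: best P0=NH3 P1=NH2 P2=-
Op 7: best P0=NH3 P1=NH2 P2=-

Answer: P0:NH3 P1:NH2 P2:-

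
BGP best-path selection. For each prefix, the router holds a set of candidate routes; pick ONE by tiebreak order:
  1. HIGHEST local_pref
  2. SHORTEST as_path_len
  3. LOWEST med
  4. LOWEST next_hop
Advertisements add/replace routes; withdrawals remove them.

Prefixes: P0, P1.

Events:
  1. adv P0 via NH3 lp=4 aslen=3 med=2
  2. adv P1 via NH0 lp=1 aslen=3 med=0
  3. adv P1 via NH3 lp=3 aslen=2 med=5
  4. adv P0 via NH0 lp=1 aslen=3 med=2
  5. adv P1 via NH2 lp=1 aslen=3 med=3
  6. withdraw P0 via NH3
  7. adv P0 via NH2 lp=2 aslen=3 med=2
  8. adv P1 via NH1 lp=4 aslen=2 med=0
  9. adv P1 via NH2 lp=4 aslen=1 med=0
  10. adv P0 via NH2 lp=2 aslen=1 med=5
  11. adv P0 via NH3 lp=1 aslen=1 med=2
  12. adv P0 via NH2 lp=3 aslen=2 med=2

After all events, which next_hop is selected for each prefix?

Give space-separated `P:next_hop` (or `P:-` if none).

Answer: P0:NH2 P1:NH2

Derivation:
Op 1: best P0=NH3 P1=-
Op 2: best P0=NH3 P1=NH0
Op 3: best P0=NH3 P1=NH3
Op 4: best P0=NH3 P1=NH3
Op 5: best P0=NH3 P1=NH3
Op 6: best P0=NH0 P1=NH3
Op 7: best P0=NH2 P1=NH3
Op 8: best P0=NH2 P1=NH1
Op 9: best P0=NH2 P1=NH2
Op 10: best P0=NH2 P1=NH2
Op 11: best P0=NH2 P1=NH2
Op 12: best P0=NH2 P1=NH2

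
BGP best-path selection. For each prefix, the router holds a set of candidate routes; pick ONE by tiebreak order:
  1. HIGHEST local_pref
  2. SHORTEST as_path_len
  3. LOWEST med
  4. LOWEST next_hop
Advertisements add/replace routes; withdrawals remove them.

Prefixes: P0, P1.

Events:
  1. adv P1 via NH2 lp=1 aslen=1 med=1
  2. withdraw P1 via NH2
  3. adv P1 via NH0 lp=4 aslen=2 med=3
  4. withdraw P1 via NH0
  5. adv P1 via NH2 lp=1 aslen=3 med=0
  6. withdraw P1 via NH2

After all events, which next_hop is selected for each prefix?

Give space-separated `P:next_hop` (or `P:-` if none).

Op 1: best P0=- P1=NH2
Op 2: best P0=- P1=-
Op 3: best P0=- P1=NH0
Op 4: best P0=- P1=-
Op 5: best P0=- P1=NH2
Op 6: best P0=- P1=-

Answer: P0:- P1:-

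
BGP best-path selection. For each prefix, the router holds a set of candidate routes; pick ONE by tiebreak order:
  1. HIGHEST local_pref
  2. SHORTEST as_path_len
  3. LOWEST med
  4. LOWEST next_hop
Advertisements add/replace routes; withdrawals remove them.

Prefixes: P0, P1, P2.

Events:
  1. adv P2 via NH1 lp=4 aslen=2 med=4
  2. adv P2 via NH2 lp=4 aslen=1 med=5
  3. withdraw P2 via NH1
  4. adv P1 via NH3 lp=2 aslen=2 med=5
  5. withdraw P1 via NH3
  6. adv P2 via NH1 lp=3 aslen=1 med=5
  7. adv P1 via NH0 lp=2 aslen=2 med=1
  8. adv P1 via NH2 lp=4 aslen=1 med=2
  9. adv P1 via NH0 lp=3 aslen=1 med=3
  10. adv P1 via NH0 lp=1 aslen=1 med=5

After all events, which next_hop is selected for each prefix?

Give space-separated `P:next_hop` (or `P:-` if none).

Answer: P0:- P1:NH2 P2:NH2

Derivation:
Op 1: best P0=- P1=- P2=NH1
Op 2: best P0=- P1=- P2=NH2
Op 3: best P0=- P1=- P2=NH2
Op 4: best P0=- P1=NH3 P2=NH2
Op 5: best P0=- P1=- P2=NH2
Op 6: best P0=- P1=- P2=NH2
Op 7: best P0=- P1=NH0 P2=NH2
Op 8: best P0=- P1=NH2 P2=NH2
Op 9: best P0=- P1=NH2 P2=NH2
Op 10: best P0=- P1=NH2 P2=NH2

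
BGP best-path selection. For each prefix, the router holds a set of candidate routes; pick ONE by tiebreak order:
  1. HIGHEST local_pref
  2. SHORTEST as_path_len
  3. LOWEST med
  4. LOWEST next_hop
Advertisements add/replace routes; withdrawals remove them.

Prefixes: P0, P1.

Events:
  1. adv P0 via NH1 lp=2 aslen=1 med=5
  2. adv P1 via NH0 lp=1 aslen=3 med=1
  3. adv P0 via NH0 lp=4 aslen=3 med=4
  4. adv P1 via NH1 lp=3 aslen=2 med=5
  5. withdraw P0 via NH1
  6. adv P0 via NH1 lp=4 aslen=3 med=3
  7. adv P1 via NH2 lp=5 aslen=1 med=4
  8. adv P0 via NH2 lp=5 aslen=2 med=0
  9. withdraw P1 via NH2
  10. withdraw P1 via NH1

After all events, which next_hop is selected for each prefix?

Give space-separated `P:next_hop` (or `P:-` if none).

Op 1: best P0=NH1 P1=-
Op 2: best P0=NH1 P1=NH0
Op 3: best P0=NH0 P1=NH0
Op 4: best P0=NH0 P1=NH1
Op 5: best P0=NH0 P1=NH1
Op 6: best P0=NH1 P1=NH1
Op 7: best P0=NH1 P1=NH2
Op 8: best P0=NH2 P1=NH2
Op 9: best P0=NH2 P1=NH1
Op 10: best P0=NH2 P1=NH0

Answer: P0:NH2 P1:NH0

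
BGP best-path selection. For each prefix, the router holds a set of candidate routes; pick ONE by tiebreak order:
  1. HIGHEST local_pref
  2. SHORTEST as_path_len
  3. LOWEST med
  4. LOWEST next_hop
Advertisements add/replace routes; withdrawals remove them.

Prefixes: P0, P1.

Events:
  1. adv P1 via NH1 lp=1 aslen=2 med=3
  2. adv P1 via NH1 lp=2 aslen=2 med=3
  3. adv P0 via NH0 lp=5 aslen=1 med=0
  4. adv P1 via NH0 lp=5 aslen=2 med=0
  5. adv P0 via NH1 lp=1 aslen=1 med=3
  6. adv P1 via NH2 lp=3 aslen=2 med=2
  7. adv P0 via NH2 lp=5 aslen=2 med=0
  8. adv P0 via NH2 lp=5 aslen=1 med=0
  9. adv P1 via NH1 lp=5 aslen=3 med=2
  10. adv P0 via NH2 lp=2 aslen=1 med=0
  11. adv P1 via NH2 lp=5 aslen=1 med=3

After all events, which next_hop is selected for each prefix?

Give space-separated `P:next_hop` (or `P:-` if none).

Answer: P0:NH0 P1:NH2

Derivation:
Op 1: best P0=- P1=NH1
Op 2: best P0=- P1=NH1
Op 3: best P0=NH0 P1=NH1
Op 4: best P0=NH0 P1=NH0
Op 5: best P0=NH0 P1=NH0
Op 6: best P0=NH0 P1=NH0
Op 7: best P0=NH0 P1=NH0
Op 8: best P0=NH0 P1=NH0
Op 9: best P0=NH0 P1=NH0
Op 10: best P0=NH0 P1=NH0
Op 11: best P0=NH0 P1=NH2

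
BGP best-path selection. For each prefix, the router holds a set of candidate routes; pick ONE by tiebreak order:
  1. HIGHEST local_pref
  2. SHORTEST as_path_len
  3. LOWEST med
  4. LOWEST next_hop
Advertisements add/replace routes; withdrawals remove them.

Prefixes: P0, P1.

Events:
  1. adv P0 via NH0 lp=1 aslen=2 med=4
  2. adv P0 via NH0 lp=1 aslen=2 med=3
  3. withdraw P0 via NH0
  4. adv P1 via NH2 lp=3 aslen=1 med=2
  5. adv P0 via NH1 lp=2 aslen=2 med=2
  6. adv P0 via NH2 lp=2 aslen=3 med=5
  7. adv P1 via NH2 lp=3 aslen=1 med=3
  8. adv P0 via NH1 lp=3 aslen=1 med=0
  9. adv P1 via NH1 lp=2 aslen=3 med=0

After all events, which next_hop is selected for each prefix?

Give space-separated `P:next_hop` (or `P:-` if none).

Answer: P0:NH1 P1:NH2

Derivation:
Op 1: best P0=NH0 P1=-
Op 2: best P0=NH0 P1=-
Op 3: best P0=- P1=-
Op 4: best P0=- P1=NH2
Op 5: best P0=NH1 P1=NH2
Op 6: best P0=NH1 P1=NH2
Op 7: best P0=NH1 P1=NH2
Op 8: best P0=NH1 P1=NH2
Op 9: best P0=NH1 P1=NH2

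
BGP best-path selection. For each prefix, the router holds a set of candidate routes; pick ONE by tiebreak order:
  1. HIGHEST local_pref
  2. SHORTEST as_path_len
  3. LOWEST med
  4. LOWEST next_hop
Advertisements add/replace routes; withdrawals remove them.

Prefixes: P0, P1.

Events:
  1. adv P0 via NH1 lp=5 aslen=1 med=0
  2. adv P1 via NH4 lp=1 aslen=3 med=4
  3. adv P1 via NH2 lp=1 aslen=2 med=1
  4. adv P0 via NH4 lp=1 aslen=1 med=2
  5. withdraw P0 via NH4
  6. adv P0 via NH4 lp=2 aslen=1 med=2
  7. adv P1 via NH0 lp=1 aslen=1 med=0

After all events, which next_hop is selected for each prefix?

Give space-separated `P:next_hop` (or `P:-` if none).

Op 1: best P0=NH1 P1=-
Op 2: best P0=NH1 P1=NH4
Op 3: best P0=NH1 P1=NH2
Op 4: best P0=NH1 P1=NH2
Op 5: best P0=NH1 P1=NH2
Op 6: best P0=NH1 P1=NH2
Op 7: best P0=NH1 P1=NH0

Answer: P0:NH1 P1:NH0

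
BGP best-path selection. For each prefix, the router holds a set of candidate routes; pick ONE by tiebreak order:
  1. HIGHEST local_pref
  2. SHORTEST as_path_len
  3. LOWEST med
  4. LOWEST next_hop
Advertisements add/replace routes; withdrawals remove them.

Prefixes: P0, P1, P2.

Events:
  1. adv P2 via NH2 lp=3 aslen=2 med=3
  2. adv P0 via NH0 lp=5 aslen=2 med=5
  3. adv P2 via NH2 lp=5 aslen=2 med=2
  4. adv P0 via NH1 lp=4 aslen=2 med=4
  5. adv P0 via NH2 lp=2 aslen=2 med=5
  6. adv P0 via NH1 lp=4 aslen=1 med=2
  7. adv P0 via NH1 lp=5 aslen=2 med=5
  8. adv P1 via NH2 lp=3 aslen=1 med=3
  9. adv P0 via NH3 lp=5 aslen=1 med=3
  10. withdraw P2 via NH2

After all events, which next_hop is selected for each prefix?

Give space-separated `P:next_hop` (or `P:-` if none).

Answer: P0:NH3 P1:NH2 P2:-

Derivation:
Op 1: best P0=- P1=- P2=NH2
Op 2: best P0=NH0 P1=- P2=NH2
Op 3: best P0=NH0 P1=- P2=NH2
Op 4: best P0=NH0 P1=- P2=NH2
Op 5: best P0=NH0 P1=- P2=NH2
Op 6: best P0=NH0 P1=- P2=NH2
Op 7: best P0=NH0 P1=- P2=NH2
Op 8: best P0=NH0 P1=NH2 P2=NH2
Op 9: best P0=NH3 P1=NH2 P2=NH2
Op 10: best P0=NH3 P1=NH2 P2=-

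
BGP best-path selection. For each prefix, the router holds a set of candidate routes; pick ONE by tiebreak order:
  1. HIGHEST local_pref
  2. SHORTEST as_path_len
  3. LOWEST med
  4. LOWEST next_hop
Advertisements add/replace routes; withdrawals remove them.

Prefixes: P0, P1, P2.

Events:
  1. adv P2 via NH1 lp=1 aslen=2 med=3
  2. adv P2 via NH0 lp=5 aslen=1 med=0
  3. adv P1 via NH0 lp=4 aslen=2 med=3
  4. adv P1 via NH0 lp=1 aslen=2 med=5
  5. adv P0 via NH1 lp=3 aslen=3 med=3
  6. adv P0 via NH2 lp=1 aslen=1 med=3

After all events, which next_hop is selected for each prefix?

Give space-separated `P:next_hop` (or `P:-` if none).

Op 1: best P0=- P1=- P2=NH1
Op 2: best P0=- P1=- P2=NH0
Op 3: best P0=- P1=NH0 P2=NH0
Op 4: best P0=- P1=NH0 P2=NH0
Op 5: best P0=NH1 P1=NH0 P2=NH0
Op 6: best P0=NH1 P1=NH0 P2=NH0

Answer: P0:NH1 P1:NH0 P2:NH0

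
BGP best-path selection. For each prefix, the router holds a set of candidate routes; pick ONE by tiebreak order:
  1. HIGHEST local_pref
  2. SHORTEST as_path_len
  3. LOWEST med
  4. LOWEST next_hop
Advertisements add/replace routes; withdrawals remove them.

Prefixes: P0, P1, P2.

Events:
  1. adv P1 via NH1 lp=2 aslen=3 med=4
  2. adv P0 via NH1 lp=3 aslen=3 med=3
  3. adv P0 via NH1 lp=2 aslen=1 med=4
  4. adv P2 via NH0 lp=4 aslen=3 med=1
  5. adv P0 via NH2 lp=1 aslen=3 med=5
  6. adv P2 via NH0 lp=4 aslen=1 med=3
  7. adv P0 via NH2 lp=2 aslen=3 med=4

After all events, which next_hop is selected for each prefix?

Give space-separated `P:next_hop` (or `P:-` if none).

Answer: P0:NH1 P1:NH1 P2:NH0

Derivation:
Op 1: best P0=- P1=NH1 P2=-
Op 2: best P0=NH1 P1=NH1 P2=-
Op 3: best P0=NH1 P1=NH1 P2=-
Op 4: best P0=NH1 P1=NH1 P2=NH0
Op 5: best P0=NH1 P1=NH1 P2=NH0
Op 6: best P0=NH1 P1=NH1 P2=NH0
Op 7: best P0=NH1 P1=NH1 P2=NH0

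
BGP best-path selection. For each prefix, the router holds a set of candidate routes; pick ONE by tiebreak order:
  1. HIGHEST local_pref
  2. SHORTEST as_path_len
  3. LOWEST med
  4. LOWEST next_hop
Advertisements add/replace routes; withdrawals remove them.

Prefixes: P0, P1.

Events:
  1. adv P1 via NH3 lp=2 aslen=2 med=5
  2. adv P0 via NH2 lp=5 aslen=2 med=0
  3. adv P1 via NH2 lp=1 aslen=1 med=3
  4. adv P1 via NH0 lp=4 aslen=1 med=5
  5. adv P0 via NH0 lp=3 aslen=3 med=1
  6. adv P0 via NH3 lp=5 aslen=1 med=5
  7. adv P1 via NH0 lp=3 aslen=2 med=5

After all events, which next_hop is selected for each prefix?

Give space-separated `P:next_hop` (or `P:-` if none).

Answer: P0:NH3 P1:NH0

Derivation:
Op 1: best P0=- P1=NH3
Op 2: best P0=NH2 P1=NH3
Op 3: best P0=NH2 P1=NH3
Op 4: best P0=NH2 P1=NH0
Op 5: best P0=NH2 P1=NH0
Op 6: best P0=NH3 P1=NH0
Op 7: best P0=NH3 P1=NH0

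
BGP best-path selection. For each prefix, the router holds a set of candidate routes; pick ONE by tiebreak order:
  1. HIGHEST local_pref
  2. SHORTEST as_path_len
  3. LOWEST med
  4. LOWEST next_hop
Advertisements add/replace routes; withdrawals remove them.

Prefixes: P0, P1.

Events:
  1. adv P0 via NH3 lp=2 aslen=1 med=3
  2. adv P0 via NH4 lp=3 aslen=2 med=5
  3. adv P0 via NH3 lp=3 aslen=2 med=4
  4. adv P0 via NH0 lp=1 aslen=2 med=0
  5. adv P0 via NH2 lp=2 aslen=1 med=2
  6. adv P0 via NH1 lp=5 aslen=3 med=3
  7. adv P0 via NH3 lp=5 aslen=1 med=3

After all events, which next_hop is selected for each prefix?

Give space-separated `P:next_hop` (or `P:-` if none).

Answer: P0:NH3 P1:-

Derivation:
Op 1: best P0=NH3 P1=-
Op 2: best P0=NH4 P1=-
Op 3: best P0=NH3 P1=-
Op 4: best P0=NH3 P1=-
Op 5: best P0=NH3 P1=-
Op 6: best P0=NH1 P1=-
Op 7: best P0=NH3 P1=-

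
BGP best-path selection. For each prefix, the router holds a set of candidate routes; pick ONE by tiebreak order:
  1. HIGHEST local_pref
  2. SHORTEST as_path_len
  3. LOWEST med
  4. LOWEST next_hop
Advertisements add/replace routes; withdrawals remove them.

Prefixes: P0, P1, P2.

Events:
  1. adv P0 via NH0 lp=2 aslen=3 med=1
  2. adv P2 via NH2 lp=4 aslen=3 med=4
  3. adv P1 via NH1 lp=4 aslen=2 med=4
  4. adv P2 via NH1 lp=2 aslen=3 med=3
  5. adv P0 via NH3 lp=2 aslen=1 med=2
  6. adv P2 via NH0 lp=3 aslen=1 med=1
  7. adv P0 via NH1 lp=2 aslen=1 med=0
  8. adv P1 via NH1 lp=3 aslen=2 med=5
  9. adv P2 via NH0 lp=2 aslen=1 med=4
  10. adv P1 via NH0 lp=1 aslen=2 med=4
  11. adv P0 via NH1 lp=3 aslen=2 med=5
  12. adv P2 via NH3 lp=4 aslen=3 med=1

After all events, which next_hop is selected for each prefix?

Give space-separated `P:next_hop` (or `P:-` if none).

Op 1: best P0=NH0 P1=- P2=-
Op 2: best P0=NH0 P1=- P2=NH2
Op 3: best P0=NH0 P1=NH1 P2=NH2
Op 4: best P0=NH0 P1=NH1 P2=NH2
Op 5: best P0=NH3 P1=NH1 P2=NH2
Op 6: best P0=NH3 P1=NH1 P2=NH2
Op 7: best P0=NH1 P1=NH1 P2=NH2
Op 8: best P0=NH1 P1=NH1 P2=NH2
Op 9: best P0=NH1 P1=NH1 P2=NH2
Op 10: best P0=NH1 P1=NH1 P2=NH2
Op 11: best P0=NH1 P1=NH1 P2=NH2
Op 12: best P0=NH1 P1=NH1 P2=NH3

Answer: P0:NH1 P1:NH1 P2:NH3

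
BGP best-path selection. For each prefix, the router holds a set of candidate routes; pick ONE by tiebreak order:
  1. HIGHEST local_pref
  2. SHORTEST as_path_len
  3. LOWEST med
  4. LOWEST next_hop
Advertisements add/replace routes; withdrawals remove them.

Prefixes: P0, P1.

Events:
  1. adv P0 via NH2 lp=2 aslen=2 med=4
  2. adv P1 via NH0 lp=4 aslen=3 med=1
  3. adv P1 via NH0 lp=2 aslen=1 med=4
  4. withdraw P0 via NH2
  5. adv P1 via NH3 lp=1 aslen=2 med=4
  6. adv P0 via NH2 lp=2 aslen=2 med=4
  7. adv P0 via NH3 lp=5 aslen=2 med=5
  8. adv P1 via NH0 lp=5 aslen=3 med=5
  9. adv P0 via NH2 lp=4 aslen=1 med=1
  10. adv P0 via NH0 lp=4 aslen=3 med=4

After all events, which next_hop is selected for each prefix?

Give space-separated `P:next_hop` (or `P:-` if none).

Answer: P0:NH3 P1:NH0

Derivation:
Op 1: best P0=NH2 P1=-
Op 2: best P0=NH2 P1=NH0
Op 3: best P0=NH2 P1=NH0
Op 4: best P0=- P1=NH0
Op 5: best P0=- P1=NH0
Op 6: best P0=NH2 P1=NH0
Op 7: best P0=NH3 P1=NH0
Op 8: best P0=NH3 P1=NH0
Op 9: best P0=NH3 P1=NH0
Op 10: best P0=NH3 P1=NH0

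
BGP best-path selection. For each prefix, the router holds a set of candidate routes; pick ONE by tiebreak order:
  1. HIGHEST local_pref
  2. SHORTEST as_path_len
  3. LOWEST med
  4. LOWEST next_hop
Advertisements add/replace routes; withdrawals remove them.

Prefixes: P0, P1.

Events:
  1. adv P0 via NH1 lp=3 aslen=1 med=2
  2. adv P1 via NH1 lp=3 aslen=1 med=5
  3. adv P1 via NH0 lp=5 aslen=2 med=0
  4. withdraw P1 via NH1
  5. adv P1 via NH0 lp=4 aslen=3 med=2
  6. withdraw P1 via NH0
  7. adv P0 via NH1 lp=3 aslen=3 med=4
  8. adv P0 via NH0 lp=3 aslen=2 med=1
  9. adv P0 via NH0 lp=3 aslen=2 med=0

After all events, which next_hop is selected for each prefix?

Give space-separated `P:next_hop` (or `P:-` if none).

Op 1: best P0=NH1 P1=-
Op 2: best P0=NH1 P1=NH1
Op 3: best P0=NH1 P1=NH0
Op 4: best P0=NH1 P1=NH0
Op 5: best P0=NH1 P1=NH0
Op 6: best P0=NH1 P1=-
Op 7: best P0=NH1 P1=-
Op 8: best P0=NH0 P1=-
Op 9: best P0=NH0 P1=-

Answer: P0:NH0 P1:-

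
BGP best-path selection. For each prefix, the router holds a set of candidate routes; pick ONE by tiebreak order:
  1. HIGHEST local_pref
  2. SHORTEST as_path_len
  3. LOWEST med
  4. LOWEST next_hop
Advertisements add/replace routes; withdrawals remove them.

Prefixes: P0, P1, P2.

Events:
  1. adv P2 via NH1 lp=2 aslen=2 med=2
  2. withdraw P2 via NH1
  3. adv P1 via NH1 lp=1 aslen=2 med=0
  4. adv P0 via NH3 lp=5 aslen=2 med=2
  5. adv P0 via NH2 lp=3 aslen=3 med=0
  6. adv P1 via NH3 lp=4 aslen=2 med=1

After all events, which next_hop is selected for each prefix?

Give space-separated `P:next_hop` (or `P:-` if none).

Op 1: best P0=- P1=- P2=NH1
Op 2: best P0=- P1=- P2=-
Op 3: best P0=- P1=NH1 P2=-
Op 4: best P0=NH3 P1=NH1 P2=-
Op 5: best P0=NH3 P1=NH1 P2=-
Op 6: best P0=NH3 P1=NH3 P2=-

Answer: P0:NH3 P1:NH3 P2:-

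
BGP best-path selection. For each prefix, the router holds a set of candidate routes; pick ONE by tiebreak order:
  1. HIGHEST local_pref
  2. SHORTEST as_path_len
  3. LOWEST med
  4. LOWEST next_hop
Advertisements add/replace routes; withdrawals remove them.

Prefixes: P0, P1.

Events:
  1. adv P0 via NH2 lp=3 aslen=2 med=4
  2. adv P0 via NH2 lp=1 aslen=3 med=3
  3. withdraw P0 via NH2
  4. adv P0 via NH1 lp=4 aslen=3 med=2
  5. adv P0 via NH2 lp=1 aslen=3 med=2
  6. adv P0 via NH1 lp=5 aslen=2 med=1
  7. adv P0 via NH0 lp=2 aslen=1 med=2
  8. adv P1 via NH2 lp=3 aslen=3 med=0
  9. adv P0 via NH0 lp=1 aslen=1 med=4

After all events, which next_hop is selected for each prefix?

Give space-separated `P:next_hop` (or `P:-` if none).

Answer: P0:NH1 P1:NH2

Derivation:
Op 1: best P0=NH2 P1=-
Op 2: best P0=NH2 P1=-
Op 3: best P0=- P1=-
Op 4: best P0=NH1 P1=-
Op 5: best P0=NH1 P1=-
Op 6: best P0=NH1 P1=-
Op 7: best P0=NH1 P1=-
Op 8: best P0=NH1 P1=NH2
Op 9: best P0=NH1 P1=NH2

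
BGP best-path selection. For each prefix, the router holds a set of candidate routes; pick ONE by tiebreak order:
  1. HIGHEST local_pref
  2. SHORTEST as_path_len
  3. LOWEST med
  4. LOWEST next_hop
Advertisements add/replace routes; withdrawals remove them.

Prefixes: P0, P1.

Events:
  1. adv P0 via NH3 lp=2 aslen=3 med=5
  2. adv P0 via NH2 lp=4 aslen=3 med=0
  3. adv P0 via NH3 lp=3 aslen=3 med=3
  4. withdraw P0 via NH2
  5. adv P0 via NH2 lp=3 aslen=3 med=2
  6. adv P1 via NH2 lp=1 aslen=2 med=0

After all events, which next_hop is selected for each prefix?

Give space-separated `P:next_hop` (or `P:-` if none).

Op 1: best P0=NH3 P1=-
Op 2: best P0=NH2 P1=-
Op 3: best P0=NH2 P1=-
Op 4: best P0=NH3 P1=-
Op 5: best P0=NH2 P1=-
Op 6: best P0=NH2 P1=NH2

Answer: P0:NH2 P1:NH2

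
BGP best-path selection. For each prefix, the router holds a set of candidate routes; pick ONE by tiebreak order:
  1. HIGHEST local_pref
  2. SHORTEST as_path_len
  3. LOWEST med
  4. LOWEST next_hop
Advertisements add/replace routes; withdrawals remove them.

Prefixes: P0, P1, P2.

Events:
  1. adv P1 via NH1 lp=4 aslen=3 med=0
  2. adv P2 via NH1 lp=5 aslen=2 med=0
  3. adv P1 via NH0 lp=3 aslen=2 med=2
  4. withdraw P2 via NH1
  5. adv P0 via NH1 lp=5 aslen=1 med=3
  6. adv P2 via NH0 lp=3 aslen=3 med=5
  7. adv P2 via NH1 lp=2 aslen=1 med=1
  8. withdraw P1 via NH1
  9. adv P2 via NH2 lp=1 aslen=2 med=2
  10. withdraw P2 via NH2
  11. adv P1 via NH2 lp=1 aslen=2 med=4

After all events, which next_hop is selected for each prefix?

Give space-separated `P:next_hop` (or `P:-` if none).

Answer: P0:NH1 P1:NH0 P2:NH0

Derivation:
Op 1: best P0=- P1=NH1 P2=-
Op 2: best P0=- P1=NH1 P2=NH1
Op 3: best P0=- P1=NH1 P2=NH1
Op 4: best P0=- P1=NH1 P2=-
Op 5: best P0=NH1 P1=NH1 P2=-
Op 6: best P0=NH1 P1=NH1 P2=NH0
Op 7: best P0=NH1 P1=NH1 P2=NH0
Op 8: best P0=NH1 P1=NH0 P2=NH0
Op 9: best P0=NH1 P1=NH0 P2=NH0
Op 10: best P0=NH1 P1=NH0 P2=NH0
Op 11: best P0=NH1 P1=NH0 P2=NH0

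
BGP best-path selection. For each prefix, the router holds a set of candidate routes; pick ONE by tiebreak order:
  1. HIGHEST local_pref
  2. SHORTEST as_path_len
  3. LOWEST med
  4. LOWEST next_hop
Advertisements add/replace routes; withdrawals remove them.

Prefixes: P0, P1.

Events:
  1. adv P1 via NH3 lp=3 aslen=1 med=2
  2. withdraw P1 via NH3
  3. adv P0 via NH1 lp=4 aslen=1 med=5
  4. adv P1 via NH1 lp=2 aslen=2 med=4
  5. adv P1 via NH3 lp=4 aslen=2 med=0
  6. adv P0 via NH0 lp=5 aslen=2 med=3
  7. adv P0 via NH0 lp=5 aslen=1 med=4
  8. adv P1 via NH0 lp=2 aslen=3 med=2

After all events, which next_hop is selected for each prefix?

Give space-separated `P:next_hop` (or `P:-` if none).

Op 1: best P0=- P1=NH3
Op 2: best P0=- P1=-
Op 3: best P0=NH1 P1=-
Op 4: best P0=NH1 P1=NH1
Op 5: best P0=NH1 P1=NH3
Op 6: best P0=NH0 P1=NH3
Op 7: best P0=NH0 P1=NH3
Op 8: best P0=NH0 P1=NH3

Answer: P0:NH0 P1:NH3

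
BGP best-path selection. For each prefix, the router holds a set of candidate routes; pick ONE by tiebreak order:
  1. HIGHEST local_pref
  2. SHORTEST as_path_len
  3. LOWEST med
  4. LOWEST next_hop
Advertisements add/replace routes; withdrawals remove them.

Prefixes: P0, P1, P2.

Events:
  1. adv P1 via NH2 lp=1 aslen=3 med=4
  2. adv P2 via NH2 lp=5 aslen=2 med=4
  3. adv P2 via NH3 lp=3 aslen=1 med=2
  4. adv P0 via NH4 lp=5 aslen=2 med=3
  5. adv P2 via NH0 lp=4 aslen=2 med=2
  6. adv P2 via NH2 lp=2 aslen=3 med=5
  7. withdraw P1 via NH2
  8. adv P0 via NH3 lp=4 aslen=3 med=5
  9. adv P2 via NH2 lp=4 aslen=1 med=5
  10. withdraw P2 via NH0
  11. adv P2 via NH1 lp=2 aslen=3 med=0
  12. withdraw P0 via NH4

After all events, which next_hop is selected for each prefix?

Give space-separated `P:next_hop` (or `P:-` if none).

Answer: P0:NH3 P1:- P2:NH2

Derivation:
Op 1: best P0=- P1=NH2 P2=-
Op 2: best P0=- P1=NH2 P2=NH2
Op 3: best P0=- P1=NH2 P2=NH2
Op 4: best P0=NH4 P1=NH2 P2=NH2
Op 5: best P0=NH4 P1=NH2 P2=NH2
Op 6: best P0=NH4 P1=NH2 P2=NH0
Op 7: best P0=NH4 P1=- P2=NH0
Op 8: best P0=NH4 P1=- P2=NH0
Op 9: best P0=NH4 P1=- P2=NH2
Op 10: best P0=NH4 P1=- P2=NH2
Op 11: best P0=NH4 P1=- P2=NH2
Op 12: best P0=NH3 P1=- P2=NH2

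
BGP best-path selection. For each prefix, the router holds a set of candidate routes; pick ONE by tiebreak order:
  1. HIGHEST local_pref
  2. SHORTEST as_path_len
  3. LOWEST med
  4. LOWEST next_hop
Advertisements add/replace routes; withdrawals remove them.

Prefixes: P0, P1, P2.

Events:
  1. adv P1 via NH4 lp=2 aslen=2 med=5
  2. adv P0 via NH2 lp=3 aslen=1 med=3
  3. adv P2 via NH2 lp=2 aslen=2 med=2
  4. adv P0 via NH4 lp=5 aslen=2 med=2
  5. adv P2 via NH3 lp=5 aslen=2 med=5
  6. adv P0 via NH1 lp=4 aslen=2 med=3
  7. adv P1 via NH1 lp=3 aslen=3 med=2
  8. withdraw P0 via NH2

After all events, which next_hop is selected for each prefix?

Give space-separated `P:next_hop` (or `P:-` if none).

Op 1: best P0=- P1=NH4 P2=-
Op 2: best P0=NH2 P1=NH4 P2=-
Op 3: best P0=NH2 P1=NH4 P2=NH2
Op 4: best P0=NH4 P1=NH4 P2=NH2
Op 5: best P0=NH4 P1=NH4 P2=NH3
Op 6: best P0=NH4 P1=NH4 P2=NH3
Op 7: best P0=NH4 P1=NH1 P2=NH3
Op 8: best P0=NH4 P1=NH1 P2=NH3

Answer: P0:NH4 P1:NH1 P2:NH3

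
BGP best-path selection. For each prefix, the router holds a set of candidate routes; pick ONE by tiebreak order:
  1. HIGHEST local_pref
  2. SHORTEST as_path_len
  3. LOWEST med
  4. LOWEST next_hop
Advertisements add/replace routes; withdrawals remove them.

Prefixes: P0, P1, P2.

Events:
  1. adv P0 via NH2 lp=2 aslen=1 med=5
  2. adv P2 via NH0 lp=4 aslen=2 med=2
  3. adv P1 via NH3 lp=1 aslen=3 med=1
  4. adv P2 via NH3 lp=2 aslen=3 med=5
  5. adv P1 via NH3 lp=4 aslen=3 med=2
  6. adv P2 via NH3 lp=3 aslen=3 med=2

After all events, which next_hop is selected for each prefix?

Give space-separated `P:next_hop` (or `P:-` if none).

Op 1: best P0=NH2 P1=- P2=-
Op 2: best P0=NH2 P1=- P2=NH0
Op 3: best P0=NH2 P1=NH3 P2=NH0
Op 4: best P0=NH2 P1=NH3 P2=NH0
Op 5: best P0=NH2 P1=NH3 P2=NH0
Op 6: best P0=NH2 P1=NH3 P2=NH0

Answer: P0:NH2 P1:NH3 P2:NH0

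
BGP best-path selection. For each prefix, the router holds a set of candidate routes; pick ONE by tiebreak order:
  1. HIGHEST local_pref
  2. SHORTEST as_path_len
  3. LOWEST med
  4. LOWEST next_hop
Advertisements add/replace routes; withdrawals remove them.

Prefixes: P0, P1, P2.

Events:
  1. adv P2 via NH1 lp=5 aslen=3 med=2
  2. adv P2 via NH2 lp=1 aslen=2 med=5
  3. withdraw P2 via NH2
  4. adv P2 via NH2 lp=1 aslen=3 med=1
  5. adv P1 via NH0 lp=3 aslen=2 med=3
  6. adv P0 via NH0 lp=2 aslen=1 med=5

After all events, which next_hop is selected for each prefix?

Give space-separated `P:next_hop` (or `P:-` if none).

Answer: P0:NH0 P1:NH0 P2:NH1

Derivation:
Op 1: best P0=- P1=- P2=NH1
Op 2: best P0=- P1=- P2=NH1
Op 3: best P0=- P1=- P2=NH1
Op 4: best P0=- P1=- P2=NH1
Op 5: best P0=- P1=NH0 P2=NH1
Op 6: best P0=NH0 P1=NH0 P2=NH1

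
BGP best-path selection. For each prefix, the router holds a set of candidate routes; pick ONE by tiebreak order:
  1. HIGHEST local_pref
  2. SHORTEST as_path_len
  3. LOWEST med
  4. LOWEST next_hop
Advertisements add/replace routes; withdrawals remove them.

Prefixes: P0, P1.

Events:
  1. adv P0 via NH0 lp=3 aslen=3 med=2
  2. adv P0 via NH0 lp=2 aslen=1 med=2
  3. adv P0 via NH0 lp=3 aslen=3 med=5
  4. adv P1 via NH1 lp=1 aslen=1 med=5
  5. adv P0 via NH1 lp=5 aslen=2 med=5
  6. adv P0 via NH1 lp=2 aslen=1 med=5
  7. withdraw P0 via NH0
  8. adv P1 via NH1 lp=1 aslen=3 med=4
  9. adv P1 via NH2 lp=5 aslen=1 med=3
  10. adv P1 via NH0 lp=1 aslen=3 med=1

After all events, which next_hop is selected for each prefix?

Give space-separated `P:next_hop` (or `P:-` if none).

Op 1: best P0=NH0 P1=-
Op 2: best P0=NH0 P1=-
Op 3: best P0=NH0 P1=-
Op 4: best P0=NH0 P1=NH1
Op 5: best P0=NH1 P1=NH1
Op 6: best P0=NH0 P1=NH1
Op 7: best P0=NH1 P1=NH1
Op 8: best P0=NH1 P1=NH1
Op 9: best P0=NH1 P1=NH2
Op 10: best P0=NH1 P1=NH2

Answer: P0:NH1 P1:NH2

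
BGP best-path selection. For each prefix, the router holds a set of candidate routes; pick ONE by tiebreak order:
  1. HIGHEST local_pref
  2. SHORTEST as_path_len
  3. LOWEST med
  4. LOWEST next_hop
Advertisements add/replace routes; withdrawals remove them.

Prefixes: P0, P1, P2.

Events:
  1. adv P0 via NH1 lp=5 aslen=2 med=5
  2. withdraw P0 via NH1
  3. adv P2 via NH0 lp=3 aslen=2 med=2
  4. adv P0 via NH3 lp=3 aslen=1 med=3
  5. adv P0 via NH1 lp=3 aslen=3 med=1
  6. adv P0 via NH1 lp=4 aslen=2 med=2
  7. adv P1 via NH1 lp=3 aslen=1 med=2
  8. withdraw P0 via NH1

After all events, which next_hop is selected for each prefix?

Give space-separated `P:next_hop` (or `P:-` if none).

Op 1: best P0=NH1 P1=- P2=-
Op 2: best P0=- P1=- P2=-
Op 3: best P0=- P1=- P2=NH0
Op 4: best P0=NH3 P1=- P2=NH0
Op 5: best P0=NH3 P1=- P2=NH0
Op 6: best P0=NH1 P1=- P2=NH0
Op 7: best P0=NH1 P1=NH1 P2=NH0
Op 8: best P0=NH3 P1=NH1 P2=NH0

Answer: P0:NH3 P1:NH1 P2:NH0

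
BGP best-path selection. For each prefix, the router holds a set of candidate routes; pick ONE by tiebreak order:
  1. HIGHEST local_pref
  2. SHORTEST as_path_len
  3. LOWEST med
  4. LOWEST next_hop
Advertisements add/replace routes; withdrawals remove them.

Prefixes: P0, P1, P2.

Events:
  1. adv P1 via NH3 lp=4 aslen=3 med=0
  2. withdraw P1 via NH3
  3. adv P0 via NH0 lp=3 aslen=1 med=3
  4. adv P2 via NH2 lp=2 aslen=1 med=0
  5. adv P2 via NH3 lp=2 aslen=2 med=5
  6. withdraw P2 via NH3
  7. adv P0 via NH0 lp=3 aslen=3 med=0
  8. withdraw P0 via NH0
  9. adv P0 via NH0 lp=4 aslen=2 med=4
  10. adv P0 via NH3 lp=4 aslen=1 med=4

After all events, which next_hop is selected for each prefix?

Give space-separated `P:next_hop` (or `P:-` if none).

Answer: P0:NH3 P1:- P2:NH2

Derivation:
Op 1: best P0=- P1=NH3 P2=-
Op 2: best P0=- P1=- P2=-
Op 3: best P0=NH0 P1=- P2=-
Op 4: best P0=NH0 P1=- P2=NH2
Op 5: best P0=NH0 P1=- P2=NH2
Op 6: best P0=NH0 P1=- P2=NH2
Op 7: best P0=NH0 P1=- P2=NH2
Op 8: best P0=- P1=- P2=NH2
Op 9: best P0=NH0 P1=- P2=NH2
Op 10: best P0=NH3 P1=- P2=NH2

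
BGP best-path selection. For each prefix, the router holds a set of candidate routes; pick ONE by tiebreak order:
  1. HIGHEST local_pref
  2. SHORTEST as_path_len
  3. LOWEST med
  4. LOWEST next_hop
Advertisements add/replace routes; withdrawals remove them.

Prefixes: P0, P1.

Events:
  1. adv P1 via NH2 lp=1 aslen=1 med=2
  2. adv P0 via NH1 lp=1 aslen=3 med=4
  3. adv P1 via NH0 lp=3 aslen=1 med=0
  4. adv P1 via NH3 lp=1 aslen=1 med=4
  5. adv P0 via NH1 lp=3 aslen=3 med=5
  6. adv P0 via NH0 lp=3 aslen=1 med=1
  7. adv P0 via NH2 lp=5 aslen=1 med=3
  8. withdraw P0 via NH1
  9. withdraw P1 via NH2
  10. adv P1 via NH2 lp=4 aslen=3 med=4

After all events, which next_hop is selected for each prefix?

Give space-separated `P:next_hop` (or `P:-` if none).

Answer: P0:NH2 P1:NH2

Derivation:
Op 1: best P0=- P1=NH2
Op 2: best P0=NH1 P1=NH2
Op 3: best P0=NH1 P1=NH0
Op 4: best P0=NH1 P1=NH0
Op 5: best P0=NH1 P1=NH0
Op 6: best P0=NH0 P1=NH0
Op 7: best P0=NH2 P1=NH0
Op 8: best P0=NH2 P1=NH0
Op 9: best P0=NH2 P1=NH0
Op 10: best P0=NH2 P1=NH2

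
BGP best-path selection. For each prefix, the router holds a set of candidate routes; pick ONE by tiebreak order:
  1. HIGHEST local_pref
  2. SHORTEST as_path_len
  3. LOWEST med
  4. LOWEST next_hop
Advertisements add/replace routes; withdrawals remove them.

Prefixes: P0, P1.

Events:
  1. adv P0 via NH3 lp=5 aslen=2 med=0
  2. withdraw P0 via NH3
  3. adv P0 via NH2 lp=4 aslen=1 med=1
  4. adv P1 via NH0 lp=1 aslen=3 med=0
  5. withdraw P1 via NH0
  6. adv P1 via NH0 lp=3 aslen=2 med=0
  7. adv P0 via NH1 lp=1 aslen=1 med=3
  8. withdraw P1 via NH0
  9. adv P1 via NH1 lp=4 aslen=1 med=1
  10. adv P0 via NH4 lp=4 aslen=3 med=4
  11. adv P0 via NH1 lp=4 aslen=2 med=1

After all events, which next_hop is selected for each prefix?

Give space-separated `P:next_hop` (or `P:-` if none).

Answer: P0:NH2 P1:NH1

Derivation:
Op 1: best P0=NH3 P1=-
Op 2: best P0=- P1=-
Op 3: best P0=NH2 P1=-
Op 4: best P0=NH2 P1=NH0
Op 5: best P0=NH2 P1=-
Op 6: best P0=NH2 P1=NH0
Op 7: best P0=NH2 P1=NH0
Op 8: best P0=NH2 P1=-
Op 9: best P0=NH2 P1=NH1
Op 10: best P0=NH2 P1=NH1
Op 11: best P0=NH2 P1=NH1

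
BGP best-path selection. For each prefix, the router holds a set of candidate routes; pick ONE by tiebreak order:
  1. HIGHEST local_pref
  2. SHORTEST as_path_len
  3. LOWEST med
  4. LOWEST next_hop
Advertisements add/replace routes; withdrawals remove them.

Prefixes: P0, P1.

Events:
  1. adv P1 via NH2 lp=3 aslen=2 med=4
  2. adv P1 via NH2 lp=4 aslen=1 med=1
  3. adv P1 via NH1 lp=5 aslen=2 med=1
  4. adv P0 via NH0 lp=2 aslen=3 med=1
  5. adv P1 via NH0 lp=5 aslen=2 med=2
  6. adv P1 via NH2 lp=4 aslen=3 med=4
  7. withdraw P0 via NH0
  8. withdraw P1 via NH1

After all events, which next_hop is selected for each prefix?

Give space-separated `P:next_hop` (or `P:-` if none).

Answer: P0:- P1:NH0

Derivation:
Op 1: best P0=- P1=NH2
Op 2: best P0=- P1=NH2
Op 3: best P0=- P1=NH1
Op 4: best P0=NH0 P1=NH1
Op 5: best P0=NH0 P1=NH1
Op 6: best P0=NH0 P1=NH1
Op 7: best P0=- P1=NH1
Op 8: best P0=- P1=NH0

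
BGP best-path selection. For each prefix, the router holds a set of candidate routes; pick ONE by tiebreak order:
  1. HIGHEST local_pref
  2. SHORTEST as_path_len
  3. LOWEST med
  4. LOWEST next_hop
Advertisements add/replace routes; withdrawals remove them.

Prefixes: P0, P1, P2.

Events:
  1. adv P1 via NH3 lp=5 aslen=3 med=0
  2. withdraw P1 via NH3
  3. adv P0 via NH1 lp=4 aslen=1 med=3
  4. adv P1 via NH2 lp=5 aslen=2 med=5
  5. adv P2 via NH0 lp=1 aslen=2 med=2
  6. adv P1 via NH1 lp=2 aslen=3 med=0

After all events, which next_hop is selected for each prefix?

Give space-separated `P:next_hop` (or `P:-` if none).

Op 1: best P0=- P1=NH3 P2=-
Op 2: best P0=- P1=- P2=-
Op 3: best P0=NH1 P1=- P2=-
Op 4: best P0=NH1 P1=NH2 P2=-
Op 5: best P0=NH1 P1=NH2 P2=NH0
Op 6: best P0=NH1 P1=NH2 P2=NH0

Answer: P0:NH1 P1:NH2 P2:NH0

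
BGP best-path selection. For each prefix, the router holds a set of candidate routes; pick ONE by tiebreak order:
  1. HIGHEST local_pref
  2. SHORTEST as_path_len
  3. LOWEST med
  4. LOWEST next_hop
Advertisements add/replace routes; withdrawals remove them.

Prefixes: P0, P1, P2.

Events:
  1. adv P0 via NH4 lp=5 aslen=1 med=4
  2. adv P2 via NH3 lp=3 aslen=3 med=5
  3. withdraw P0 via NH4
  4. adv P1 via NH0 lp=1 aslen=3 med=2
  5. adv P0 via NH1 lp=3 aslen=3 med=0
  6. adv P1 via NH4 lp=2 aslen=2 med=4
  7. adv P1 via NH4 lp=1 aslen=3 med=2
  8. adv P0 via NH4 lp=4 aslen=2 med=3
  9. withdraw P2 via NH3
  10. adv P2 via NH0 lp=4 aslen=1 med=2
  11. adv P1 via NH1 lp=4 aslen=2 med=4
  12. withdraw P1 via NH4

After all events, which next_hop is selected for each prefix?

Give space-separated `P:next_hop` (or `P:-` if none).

Op 1: best P0=NH4 P1=- P2=-
Op 2: best P0=NH4 P1=- P2=NH3
Op 3: best P0=- P1=- P2=NH3
Op 4: best P0=- P1=NH0 P2=NH3
Op 5: best P0=NH1 P1=NH0 P2=NH3
Op 6: best P0=NH1 P1=NH4 P2=NH3
Op 7: best P0=NH1 P1=NH0 P2=NH3
Op 8: best P0=NH4 P1=NH0 P2=NH3
Op 9: best P0=NH4 P1=NH0 P2=-
Op 10: best P0=NH4 P1=NH0 P2=NH0
Op 11: best P0=NH4 P1=NH1 P2=NH0
Op 12: best P0=NH4 P1=NH1 P2=NH0

Answer: P0:NH4 P1:NH1 P2:NH0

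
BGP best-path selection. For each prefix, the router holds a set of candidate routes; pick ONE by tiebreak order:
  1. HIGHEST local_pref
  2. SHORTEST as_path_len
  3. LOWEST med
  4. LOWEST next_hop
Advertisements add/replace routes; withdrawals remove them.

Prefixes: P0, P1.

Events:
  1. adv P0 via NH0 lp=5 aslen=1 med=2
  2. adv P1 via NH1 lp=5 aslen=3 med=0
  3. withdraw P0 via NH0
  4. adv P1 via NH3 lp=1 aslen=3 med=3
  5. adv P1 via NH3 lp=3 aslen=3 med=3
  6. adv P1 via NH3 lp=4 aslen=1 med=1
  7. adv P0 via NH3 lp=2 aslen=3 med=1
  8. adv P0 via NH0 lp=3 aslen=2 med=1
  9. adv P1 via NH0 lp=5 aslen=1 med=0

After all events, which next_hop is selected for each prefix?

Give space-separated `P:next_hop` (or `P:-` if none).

Answer: P0:NH0 P1:NH0

Derivation:
Op 1: best P0=NH0 P1=-
Op 2: best P0=NH0 P1=NH1
Op 3: best P0=- P1=NH1
Op 4: best P0=- P1=NH1
Op 5: best P0=- P1=NH1
Op 6: best P0=- P1=NH1
Op 7: best P0=NH3 P1=NH1
Op 8: best P0=NH0 P1=NH1
Op 9: best P0=NH0 P1=NH0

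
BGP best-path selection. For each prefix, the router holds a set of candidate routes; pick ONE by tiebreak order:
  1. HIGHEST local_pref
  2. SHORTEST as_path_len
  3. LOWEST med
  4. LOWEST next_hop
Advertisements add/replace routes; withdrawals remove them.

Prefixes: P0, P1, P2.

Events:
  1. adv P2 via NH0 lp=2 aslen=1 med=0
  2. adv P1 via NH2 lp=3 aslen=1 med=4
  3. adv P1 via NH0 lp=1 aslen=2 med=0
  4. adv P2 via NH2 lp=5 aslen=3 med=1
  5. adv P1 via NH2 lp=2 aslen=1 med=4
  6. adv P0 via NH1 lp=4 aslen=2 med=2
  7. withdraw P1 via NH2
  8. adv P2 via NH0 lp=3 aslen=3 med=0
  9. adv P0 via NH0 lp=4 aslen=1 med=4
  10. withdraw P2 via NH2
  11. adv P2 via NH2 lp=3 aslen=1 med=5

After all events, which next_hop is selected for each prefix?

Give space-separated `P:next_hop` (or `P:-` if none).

Op 1: best P0=- P1=- P2=NH0
Op 2: best P0=- P1=NH2 P2=NH0
Op 3: best P0=- P1=NH2 P2=NH0
Op 4: best P0=- P1=NH2 P2=NH2
Op 5: best P0=- P1=NH2 P2=NH2
Op 6: best P0=NH1 P1=NH2 P2=NH2
Op 7: best P0=NH1 P1=NH0 P2=NH2
Op 8: best P0=NH1 P1=NH0 P2=NH2
Op 9: best P0=NH0 P1=NH0 P2=NH2
Op 10: best P0=NH0 P1=NH0 P2=NH0
Op 11: best P0=NH0 P1=NH0 P2=NH2

Answer: P0:NH0 P1:NH0 P2:NH2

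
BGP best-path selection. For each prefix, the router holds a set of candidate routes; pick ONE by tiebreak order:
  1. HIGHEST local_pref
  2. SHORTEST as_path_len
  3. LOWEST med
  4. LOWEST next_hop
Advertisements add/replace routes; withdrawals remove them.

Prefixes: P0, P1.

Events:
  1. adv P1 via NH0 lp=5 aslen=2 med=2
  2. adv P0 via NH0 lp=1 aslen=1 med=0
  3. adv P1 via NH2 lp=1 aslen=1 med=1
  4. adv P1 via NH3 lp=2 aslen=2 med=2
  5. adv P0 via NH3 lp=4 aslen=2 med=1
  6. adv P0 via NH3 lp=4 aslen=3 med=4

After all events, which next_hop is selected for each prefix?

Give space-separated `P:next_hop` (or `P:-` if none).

Answer: P0:NH3 P1:NH0

Derivation:
Op 1: best P0=- P1=NH0
Op 2: best P0=NH0 P1=NH0
Op 3: best P0=NH0 P1=NH0
Op 4: best P0=NH0 P1=NH0
Op 5: best P0=NH3 P1=NH0
Op 6: best P0=NH3 P1=NH0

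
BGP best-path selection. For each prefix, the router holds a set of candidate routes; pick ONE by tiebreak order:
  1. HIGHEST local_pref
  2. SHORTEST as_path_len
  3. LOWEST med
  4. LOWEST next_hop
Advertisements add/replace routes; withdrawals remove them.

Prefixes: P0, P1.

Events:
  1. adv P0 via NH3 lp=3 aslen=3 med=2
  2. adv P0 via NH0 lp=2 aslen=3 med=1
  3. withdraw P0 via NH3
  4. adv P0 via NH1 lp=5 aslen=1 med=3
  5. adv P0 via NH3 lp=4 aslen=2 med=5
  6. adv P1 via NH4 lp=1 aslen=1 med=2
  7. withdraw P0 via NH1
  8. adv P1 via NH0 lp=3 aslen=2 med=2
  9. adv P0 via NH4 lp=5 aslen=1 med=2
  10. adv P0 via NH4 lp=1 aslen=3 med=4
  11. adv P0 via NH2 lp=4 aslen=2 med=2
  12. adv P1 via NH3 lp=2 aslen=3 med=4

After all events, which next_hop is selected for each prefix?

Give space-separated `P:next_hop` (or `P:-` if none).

Answer: P0:NH2 P1:NH0

Derivation:
Op 1: best P0=NH3 P1=-
Op 2: best P0=NH3 P1=-
Op 3: best P0=NH0 P1=-
Op 4: best P0=NH1 P1=-
Op 5: best P0=NH1 P1=-
Op 6: best P0=NH1 P1=NH4
Op 7: best P0=NH3 P1=NH4
Op 8: best P0=NH3 P1=NH0
Op 9: best P0=NH4 P1=NH0
Op 10: best P0=NH3 P1=NH0
Op 11: best P0=NH2 P1=NH0
Op 12: best P0=NH2 P1=NH0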